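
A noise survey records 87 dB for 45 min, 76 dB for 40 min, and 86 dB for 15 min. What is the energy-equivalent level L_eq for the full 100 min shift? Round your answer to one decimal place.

Weight each interval's intensity by its duration and average over T = 100 min:
Σ tᵢ·10^(Lᵢ/10) = 45·10^(87/10) + 40·10^(76/10) + 15·10^(86/10) = 3.012e+10.
L_eq = 10·log₁₀(3.012e+10/100) = 84.79 dB.

84.8 dB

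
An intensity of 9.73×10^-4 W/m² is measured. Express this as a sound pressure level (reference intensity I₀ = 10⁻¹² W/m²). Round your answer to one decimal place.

L = 10·log₁₀(I/I₀) = 10·log₁₀(9.73×10^-4/10⁻¹²) = 10·log₁₀(9.73×10^8).
L = 10·(0.9881 + 8) = 89.88 dB.

89.9 dB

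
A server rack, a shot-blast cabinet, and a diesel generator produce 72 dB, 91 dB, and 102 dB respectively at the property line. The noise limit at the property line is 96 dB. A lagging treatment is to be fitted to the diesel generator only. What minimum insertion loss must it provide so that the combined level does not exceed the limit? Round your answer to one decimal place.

The untreated sources together contribute 10^(72/10) + 10^(91/10) = 1.275e+09, i.e. 91.05 dB.
The limit corresponds to 10^(96/10) = 3.981e+09; subtracting the fixed part leaves 2.706e+09 for the diesel generator, i.e. 94.32 dB.
So the diesel generator must be reduced from 102 to 94.32 dB: IL = 7.68 dB.

7.7 dB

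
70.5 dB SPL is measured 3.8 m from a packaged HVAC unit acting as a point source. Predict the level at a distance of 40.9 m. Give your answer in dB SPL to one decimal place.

49.9 dB SPL

Point-source attenuation: ΔL = 20·log₁₀(r₂/r₁) = 20·log₁₀(40.9/3.8) = 20.639 dB.
L₂ = 70.5 − 20·log₁₀(40.9/3.8) = 70.5 − 20.639 = 49.86 dB SPL.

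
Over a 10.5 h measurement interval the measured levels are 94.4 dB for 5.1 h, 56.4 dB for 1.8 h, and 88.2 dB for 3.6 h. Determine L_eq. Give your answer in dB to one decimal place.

L_eq = 10·log₁₀[(1/T)·Σ tᵢ·10^(Lᵢ/10)] with T = 10.5 h.
Σ tᵢ·10^(Lᵢ/10) = 5.1·10^(94.4/10) + 1.8·10^(56.4/10) + 3.6·10^(88.2/10) = 1.643e+10.
L_eq = 10·log₁₀(1.643e+10/10.5) = 91.94 dB.

91.9 dB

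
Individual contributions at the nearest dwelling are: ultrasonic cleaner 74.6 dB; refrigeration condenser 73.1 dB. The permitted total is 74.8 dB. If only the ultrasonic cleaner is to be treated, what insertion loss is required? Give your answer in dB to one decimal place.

4.7 dB

The untreated sources together contribute 10^(73.1/10) = 2.042e+07, i.e. 73.10 dB.
To meet 74.8 dB overall, the treated ultrasonic cleaner may contribute at most 10^(74.8/10) − 2.042e+07 = 9.782e+06, i.e. 69.90 dB.
Required insertion loss = 74.6 − 69.90 = 4.70 dB.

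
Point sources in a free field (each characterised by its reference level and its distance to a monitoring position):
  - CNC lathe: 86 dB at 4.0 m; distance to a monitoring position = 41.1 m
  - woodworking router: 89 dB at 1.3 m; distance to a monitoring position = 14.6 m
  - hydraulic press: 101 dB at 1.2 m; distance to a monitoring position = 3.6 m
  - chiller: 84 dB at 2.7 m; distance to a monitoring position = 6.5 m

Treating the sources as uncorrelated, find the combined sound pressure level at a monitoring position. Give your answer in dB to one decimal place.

First find each source's level at the receiver (point-source: −20·log₁₀(r/r_ref)), then combine on an intensity basis.
CNC lathe: 86 − 20·log₁₀(41.1/4.0) = 86 − 20.24 = 65.76 dB.
woodworking router: 89 − 20·log₁₀(14.6/1.3) = 89 − 21.01 = 67.99 dB.
hydraulic press: 101 − 20·log₁₀(3.6/1.2) = 101 − 9.54 = 91.46 dB.
chiller: 84 − 20·log₁₀(6.5/2.7) = 84 − 7.63 = 76.37 dB.
Σ 10^(L/10) = 1.452e+09 → L_total = 10·log₁₀(1.452e+09) = 91.62 dB.

91.6 dB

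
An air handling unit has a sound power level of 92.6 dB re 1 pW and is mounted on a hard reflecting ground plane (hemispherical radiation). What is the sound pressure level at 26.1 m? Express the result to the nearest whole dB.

Free-field hemispherical radiation: L_p = L_w − 10·log₁₀(2π·r²), r = 26.1 m.
2π·r² = 4280 m², 10·log₁₀ of that is 36.315 dB.
L_p = 92.6 − 36.315 = 56.29 dB.

56 dB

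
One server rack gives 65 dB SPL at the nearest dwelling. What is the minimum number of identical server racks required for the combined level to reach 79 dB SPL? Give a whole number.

N identical sources give L₁ + 10·log₁₀ N, so require 10·log₁₀ N ≥ 79 − 65 = 14.0 dB.
N ≥ 10^(14.0/10) = 25.119, so N = 26.

26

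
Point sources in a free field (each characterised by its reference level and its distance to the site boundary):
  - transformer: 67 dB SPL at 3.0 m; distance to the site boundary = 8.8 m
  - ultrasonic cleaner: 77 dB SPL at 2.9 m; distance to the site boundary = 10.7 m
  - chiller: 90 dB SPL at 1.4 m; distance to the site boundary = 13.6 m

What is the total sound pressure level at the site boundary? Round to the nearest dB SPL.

72 dB SPL

Apply inverse-square spreading to bring every level to the receiver, then sum 10^(L/10).
transformer: 67 − 20·log₁₀(8.8/3.0) = 67 − 9.35 = 57.65 dB SPL.
ultrasonic cleaner: 77 − 20·log₁₀(10.7/2.9) = 77 − 11.34 = 65.66 dB SPL.
chiller: 90 − 20·log₁₀(13.6/1.4) = 90 − 19.75 = 70.25 dB SPL.
Σ 10^(L/10) = 1.486e+07 → L_total = 10·log₁₀(1.486e+07) = 71.72 dB SPL.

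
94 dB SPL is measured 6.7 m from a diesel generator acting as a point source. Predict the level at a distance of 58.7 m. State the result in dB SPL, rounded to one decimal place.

For a point source, L₂ = L₁ − 20·log₁₀(r₂/r₁).
L₂ = 94 − 20·log₁₀(58.7/6.7) = 94 − 18.851 = 75.15 dB SPL.

75.1 dB SPL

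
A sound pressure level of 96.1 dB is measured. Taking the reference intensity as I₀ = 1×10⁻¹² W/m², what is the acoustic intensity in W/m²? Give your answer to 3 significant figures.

0.00407 W/m²

I/I₀ = 10^(96.1/10) = 4.074e+09, so I = 4.074e+09 × 10⁻¹² W/m².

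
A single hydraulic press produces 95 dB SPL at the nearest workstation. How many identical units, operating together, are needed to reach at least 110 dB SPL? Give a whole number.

Need L₁ + 10·log₁₀ N ≥ 110, i.e. log₁₀ N ≥ 1.50.
N ≥ 10^(15.0/10) = 31.623, so N = 32.

32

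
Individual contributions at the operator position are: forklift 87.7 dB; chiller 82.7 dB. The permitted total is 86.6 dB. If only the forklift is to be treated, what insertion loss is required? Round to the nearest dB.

The untreated sources together contribute 10^(82.7/10) = 1.862e+08, i.e. 82.70 dB.
To meet 86.6 dB overall, the treated forklift may contribute at most 10^(86.6/10) − 1.862e+08 = 2.709e+08, i.e. 84.33 dB.
Required insertion loss = 87.7 − 84.33 = 3.37 dB.

3 dB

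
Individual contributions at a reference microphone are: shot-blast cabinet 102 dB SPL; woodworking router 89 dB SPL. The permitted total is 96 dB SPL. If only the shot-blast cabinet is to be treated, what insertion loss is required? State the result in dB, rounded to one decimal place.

7.0 dB

The untreated sources together contribute 10^(89/10) = 7.943e+08, i.e. 89.00 dB SPL.
The limit corresponds to 10^(96/10) = 3.981e+09; subtracting the fixed part leaves 3.187e+09 for the shot-blast cabinet, i.e. 95.03 dB SPL.
Required insertion loss = 102 − 95.03 = 6.97 dB.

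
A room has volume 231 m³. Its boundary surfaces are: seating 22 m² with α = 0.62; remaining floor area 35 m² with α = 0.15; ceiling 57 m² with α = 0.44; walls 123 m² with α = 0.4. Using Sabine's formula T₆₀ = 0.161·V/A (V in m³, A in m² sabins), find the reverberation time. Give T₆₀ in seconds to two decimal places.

0.40 s

Summing Sᵢαᵢ: 22·0.62 + 35·0.15 + 57·0.44 + 123·0.4 = 93.17 m².
T₆₀ = 0.161·V/A = 0.161·231/93.17 = 0.399 s.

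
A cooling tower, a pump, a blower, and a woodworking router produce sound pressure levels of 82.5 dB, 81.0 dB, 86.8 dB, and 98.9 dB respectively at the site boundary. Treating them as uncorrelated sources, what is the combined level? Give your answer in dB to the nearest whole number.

Incoherent sources combine by intensity addition: L_total = 10·log₁₀(Σ 10^(L_i/10)).
Σ 10^(L/10) = 10^(82.5/10) + 10^(81.0/10) + 10^(86.8/10) + 10^(98.9/10) = 8.545e+09.
L_total = 10·log₁₀(8.545e+09) = 99.32 dB.

99 dB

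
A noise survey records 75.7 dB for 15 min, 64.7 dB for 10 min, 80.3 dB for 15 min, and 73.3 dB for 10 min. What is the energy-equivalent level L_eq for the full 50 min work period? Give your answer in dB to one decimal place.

The energy average is taken in the linear domain: L_eq = 10·log₁₀[(Σ tᵢ·10^(Lᵢ/10))/T], T = 50 min.
Σ tᵢ·10^(Lᵢ/10) = 15·10^(75.7/10) + 10·10^(64.7/10) + 15·10^(80.3/10) + 10·10^(73.3/10) = 2.408e+09.
L_eq = 10·log₁₀(2.408e+09/50) = 76.83 dB.

76.8 dB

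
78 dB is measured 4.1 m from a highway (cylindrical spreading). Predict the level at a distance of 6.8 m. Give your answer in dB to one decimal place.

Cylindrical spreading from a line source gives a 10·log₁₀(r₂/r₁) drop.
L₂ = 78 − 10·log₁₀(6.8/4.1) = 78 − 2.197 = 75.80 dB.

75.8 dB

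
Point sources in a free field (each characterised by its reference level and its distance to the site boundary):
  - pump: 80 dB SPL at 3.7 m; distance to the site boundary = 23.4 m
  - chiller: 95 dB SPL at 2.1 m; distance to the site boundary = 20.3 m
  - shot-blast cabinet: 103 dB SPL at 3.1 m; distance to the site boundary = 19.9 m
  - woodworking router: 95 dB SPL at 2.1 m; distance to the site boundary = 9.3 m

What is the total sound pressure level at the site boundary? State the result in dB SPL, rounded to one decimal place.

First find each source's level at the receiver (point-source: −20·log₁₀(r/r_ref)), then combine on an intensity basis.
pump: 80 − 20·log₁₀(23.4/3.7) = 80 − 16.02 = 63.98 dB SPL.
chiller: 95 − 20·log₁₀(20.3/2.1) = 95 − 19.71 = 75.29 dB SPL.
shot-blast cabinet: 103 − 20·log₁₀(19.9/3.1) = 103 − 16.15 = 86.85 dB SPL.
woodworking router: 95 − 20·log₁₀(9.3/2.1) = 95 − 12.93 = 82.07 dB SPL.
Σ 10^(L/10) = 6.818e+08 → L_total = 10·log₁₀(6.818e+08) = 88.34 dB SPL.

88.3 dB SPL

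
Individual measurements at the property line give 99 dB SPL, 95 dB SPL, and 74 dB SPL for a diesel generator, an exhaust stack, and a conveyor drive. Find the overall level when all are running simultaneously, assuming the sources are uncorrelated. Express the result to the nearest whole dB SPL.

For uncorrelated sources the intensities add, so convert each level to linear form, sum, and take 10·log₁₀ of the total.
Σ 10^(L/10) = 10^(99/10) + 10^(95/10) + 10^(74/10) = 1.113e+10.
L_total = 10·log₁₀(1.113e+10) = 100.47 dB SPL.

100 dB SPL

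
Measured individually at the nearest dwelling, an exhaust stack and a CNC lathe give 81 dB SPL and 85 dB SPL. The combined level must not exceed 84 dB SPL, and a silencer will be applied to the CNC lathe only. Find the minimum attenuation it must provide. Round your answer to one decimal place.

4.0 dB

Everything except the CNC lathe sums to 10^(81/10) = 1.259e+08 in linear terms, 81.00 dB SPL.
To meet 84 dB SPL overall, the treated CNC lathe may contribute at most 10^(84/10) − 1.259e+08 = 1.253e+08, i.e. 80.98 dB SPL.
Required insertion loss = 85 − 80.98 = 4.02 dB.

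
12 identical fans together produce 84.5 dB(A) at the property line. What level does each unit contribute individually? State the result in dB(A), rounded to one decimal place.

73.7 dB(A)

Dividing the total intensity by 12 lowers the level by 10·log₁₀ 12 = 10.792 dB: L₁ = 84.5 − 10.792.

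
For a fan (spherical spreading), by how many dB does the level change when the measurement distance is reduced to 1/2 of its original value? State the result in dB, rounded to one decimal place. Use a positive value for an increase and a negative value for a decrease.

A point source loses 6 dB per doubling of distance; generally ΔL = −20·log₁₀(r₂/r₁).
ΔL = −20·log₁₀(0.5) = +6.02 dB.

+6.0 dB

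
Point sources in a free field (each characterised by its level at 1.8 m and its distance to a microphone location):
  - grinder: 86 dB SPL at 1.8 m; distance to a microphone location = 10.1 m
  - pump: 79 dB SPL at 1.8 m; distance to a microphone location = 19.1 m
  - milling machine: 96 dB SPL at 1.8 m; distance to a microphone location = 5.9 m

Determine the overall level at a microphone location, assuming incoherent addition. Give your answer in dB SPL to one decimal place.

Propagate each source to the receiver with L = L_ref − 20·log₁₀(r/r_ref), then add intensities.
grinder: 86 − 20·log₁₀(10.1/1.8) = 86 − 14.98 = 71.02 dB SPL.
pump: 79 − 20·log₁₀(19.1/1.8) = 79 − 20.52 = 58.48 dB SPL.
milling machine: 96 − 20·log₁₀(5.9/1.8) = 96 − 10.31 = 85.69 dB SPL.
Σ 10^(L/10) = 3.839e+08 → L_total = 10·log₁₀(3.839e+08) = 85.84 dB SPL.

85.8 dB SPL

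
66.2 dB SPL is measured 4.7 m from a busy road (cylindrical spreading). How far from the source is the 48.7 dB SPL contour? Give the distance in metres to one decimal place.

For a line source L₁ − L₂ = 10·log₁₀(r₂/r₁), so r₂ = r₁·10^((L₁−L₂)/10).
r₂ = 4.7·10^((66.2−48.7)/10) = 4.7·10^(17.5/10) = 264.30 m.

264.3 m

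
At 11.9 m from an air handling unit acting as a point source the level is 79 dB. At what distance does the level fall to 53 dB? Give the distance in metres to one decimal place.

237.4 m

The 26.0 dB drop corresponds to a distance ratio of 10^(26.0/20) for a point source.
r₂ = 11.9·10^((79−53)/20) = 11.9·10^(26.0/20) = 237.44 m.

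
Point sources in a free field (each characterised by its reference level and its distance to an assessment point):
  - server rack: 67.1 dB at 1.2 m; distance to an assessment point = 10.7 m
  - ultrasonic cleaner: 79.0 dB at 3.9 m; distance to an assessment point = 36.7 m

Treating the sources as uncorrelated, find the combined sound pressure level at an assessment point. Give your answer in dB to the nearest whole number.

Apply inverse-square spreading to bring every level to the receiver, then sum 10^(L/10).
server rack: 67.1 − 20·log₁₀(10.7/1.2) = 67.1 − 19.00 = 48.10 dB.
ultrasonic cleaner: 79.0 − 20·log₁₀(36.7/3.9) = 79.0 − 19.47 = 59.53 dB.
Σ 10^(L/10) = 9.615e+05 → L_total = 10·log₁₀(9.615e+05) = 59.83 dB.

60 dB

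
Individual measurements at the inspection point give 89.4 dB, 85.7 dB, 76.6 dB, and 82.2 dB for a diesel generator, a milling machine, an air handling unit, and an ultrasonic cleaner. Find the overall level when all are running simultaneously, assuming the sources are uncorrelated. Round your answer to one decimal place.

Incoherent sources combine by intensity addition: L_total = 10·log₁₀(Σ 10^(L_i/10)).
Σ 10^(L/10) = 10^(89.4/10) + 10^(85.7/10) + 10^(76.6/10) + 10^(82.2/10) = 1.454e+09.
L_total = 10·log₁₀(1.454e+09) = 91.63 dB.

91.6 dB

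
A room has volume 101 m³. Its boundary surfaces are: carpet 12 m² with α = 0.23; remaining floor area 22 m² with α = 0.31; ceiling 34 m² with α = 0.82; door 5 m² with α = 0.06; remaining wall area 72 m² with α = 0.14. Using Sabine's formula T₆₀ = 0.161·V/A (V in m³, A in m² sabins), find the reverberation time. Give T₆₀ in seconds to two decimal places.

0.34 s

Total absorption A = 12·0.23 + 22·0.31 + 34·0.82 + 5·0.06 + 72·0.14 = 47.84 m² sabins.
T₆₀ = 0.161 × 101 / 47.84 = 0.340 s.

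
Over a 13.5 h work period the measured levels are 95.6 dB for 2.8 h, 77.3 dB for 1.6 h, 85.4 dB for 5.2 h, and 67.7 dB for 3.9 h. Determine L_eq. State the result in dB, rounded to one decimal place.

The energy average is taken in the linear domain: L_eq = 10·log₁₀[(Σ tᵢ·10^(Lᵢ/10))/T], T = 13.5 h.
Σ tᵢ·10^(Lᵢ/10) = 2.8·10^(95.6/10) + 1.6·10^(77.3/10) + 5.2·10^(85.4/10) + 3.9·10^(67.7/10) = 1.208e+10.
L_eq = 10·log₁₀(1.208e+10/13.5) = 89.52 dB.

89.5 dB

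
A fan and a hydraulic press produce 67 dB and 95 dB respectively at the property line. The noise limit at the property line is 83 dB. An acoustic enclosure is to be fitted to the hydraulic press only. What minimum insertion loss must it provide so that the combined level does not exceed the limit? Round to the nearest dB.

The untreated sources together contribute 10^(67/10) = 5.012e+06, i.e. 67.00 dB.
The limit corresponds to 10^(83/10) = 1.995e+08; subtracting the fixed part leaves 1.945e+08 for the hydraulic press, i.e. 82.89 dB.
So the hydraulic press must be reduced from 95 to 82.89 dB: IL = 12.11 dB.

12 dB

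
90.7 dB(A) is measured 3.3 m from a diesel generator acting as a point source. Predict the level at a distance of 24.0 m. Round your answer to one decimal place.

For a point source, L₂ = L₁ − 20·log₁₀(r₂/r₁).
L₂ = 90.7 − 20·log₁₀(24.0/3.3) = 90.7 − 17.234 = 73.47 dB(A).

73.5 dB(A)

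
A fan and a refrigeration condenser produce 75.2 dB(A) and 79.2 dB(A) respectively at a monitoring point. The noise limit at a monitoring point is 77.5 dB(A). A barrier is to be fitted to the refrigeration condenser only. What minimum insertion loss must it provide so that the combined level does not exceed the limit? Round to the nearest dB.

6 dB

Everything except the refrigeration condenser sums to 10^(75.2/10) = 3.311e+07 in linear terms, 75.20 dB(A).
To meet 77.5 dB(A) overall, the treated refrigeration condenser may contribute at most 10^(77.5/10) − 3.311e+07 = 2.312e+07, i.e. 73.64 dB(A).
Required insertion loss = 79.2 − 73.64 = 5.56 dB.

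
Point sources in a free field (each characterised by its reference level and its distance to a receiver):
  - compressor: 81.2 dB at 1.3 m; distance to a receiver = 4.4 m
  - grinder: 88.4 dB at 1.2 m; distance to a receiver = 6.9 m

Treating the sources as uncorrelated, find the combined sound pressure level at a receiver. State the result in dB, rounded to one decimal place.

75.1 dB

Apply inverse-square spreading to bring every level to the receiver, then sum 10^(L/10).
compressor: 81.2 − 20·log₁₀(4.4/1.3) = 81.2 − 10.59 = 70.61 dB.
grinder: 88.4 − 20·log₁₀(6.9/1.2) = 88.4 − 15.19 = 73.21 dB.
Σ 10^(L/10) = 3.243e+07 → L_total = 10·log₁₀(3.243e+07) = 75.11 dB.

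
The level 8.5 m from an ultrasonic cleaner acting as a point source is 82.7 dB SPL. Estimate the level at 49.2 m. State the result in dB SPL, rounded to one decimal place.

Spherical spreading from a point source gives a 20·log₁₀(r₂/r₁) drop.
L₂ = 82.7 − 20·log₁₀(49.2/8.5) = 82.7 − 15.251 = 67.45 dB SPL.

67.4 dB SPL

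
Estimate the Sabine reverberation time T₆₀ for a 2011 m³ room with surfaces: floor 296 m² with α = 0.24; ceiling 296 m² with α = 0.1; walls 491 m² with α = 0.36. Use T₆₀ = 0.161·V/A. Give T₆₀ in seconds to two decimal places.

Total absorption A = 296·0.24 + 296·0.1 + 491·0.36 = 277.40 m² sabins.
T₆₀ = 0.161 × 2011 / 277.40 = 1.167 s.

1.17 s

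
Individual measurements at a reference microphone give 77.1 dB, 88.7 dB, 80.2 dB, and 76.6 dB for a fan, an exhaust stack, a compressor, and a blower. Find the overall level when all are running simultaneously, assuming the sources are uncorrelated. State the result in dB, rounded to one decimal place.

For uncorrelated sources the intensities add, so convert each level to linear form, sum, and take 10·log₁₀ of the total.
Σ 10^(L/10) = 10^(77.1/10) + 10^(88.7/10) + 10^(80.2/10) + 10^(76.6/10) = 9.430e+08.
L_total = 10·log₁₀(9.430e+08) = 89.75 dB.

89.7 dB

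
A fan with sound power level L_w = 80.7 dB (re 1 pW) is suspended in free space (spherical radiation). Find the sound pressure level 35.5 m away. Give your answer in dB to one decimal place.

The power spreads over a sphere of area 4π·r², so L_p = L_w − 10·log₁₀(4π·r²).
4π·r² = 1.584e+04 m², 10·log₁₀ of that is 41.997 dB.
L_p = 80.7 − 41.997 = 38.70 dB.

38.7 dB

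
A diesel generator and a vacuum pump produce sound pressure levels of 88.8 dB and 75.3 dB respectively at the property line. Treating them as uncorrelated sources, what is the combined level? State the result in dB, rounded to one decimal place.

For uncorrelated sources the intensities add, so convert each level to linear form, sum, and take 10·log₁₀ of the total.
Σ 10^(L/10) = 10^(88.8/10) + 10^(75.3/10) = 7.925e+08.
L_total = 10·log₁₀(7.925e+08) = 88.99 dB.

89.0 dB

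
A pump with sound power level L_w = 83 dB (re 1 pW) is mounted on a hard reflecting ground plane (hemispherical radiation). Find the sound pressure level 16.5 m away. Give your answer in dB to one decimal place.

The power spreads over a hemisphere of area 2π·r², so L_p = L_w − 10·log₁₀(2π·r²).
2π·r² = 1711 m², 10·log₁₀ of that is 32.331 dB.
L_p = 83 − 32.331 = 50.67 dB.

50.7 dB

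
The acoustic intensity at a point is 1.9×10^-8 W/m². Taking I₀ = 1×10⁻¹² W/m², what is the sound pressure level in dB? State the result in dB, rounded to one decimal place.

42.8 dB

L = 10·log₁₀(I/I₀) = 10·log₁₀(1.9×10^-8/10⁻¹²) = 10·log₁₀(1.9×10^4).
L = 10·(0.2788 + 4) = 42.79 dB.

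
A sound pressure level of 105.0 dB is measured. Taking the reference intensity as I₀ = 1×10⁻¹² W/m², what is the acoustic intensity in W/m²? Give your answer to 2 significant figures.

0.032 W/m²

I/I₀ = 10^(105.0/10) = 3.162e+10, so I = 3.162e+10 × 10⁻¹² W/m².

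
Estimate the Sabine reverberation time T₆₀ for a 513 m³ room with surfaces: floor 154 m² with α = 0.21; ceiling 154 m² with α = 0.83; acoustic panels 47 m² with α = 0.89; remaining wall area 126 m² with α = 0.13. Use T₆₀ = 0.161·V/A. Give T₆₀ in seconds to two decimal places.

Summing Sᵢαᵢ: 154·0.21 + 154·0.83 + 47·0.89 + 126·0.13 = 218.37 m².
T₆₀ = 0.161·V/A = 0.161·513/218.37 = 0.378 s.

0.38 s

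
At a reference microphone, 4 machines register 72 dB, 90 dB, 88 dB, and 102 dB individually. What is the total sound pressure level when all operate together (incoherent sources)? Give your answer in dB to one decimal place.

102.4 dB

Incoherent sources combine by intensity addition: L_total = 10·log₁₀(Σ 10^(L_i/10)).
Σ 10^(L/10) = 10^(72/10) + 10^(90/10) + 10^(88/10) + 10^(102/10) = 1.750e+10.
L_total = 10·log₁₀(1.750e+10) = 102.43 dB.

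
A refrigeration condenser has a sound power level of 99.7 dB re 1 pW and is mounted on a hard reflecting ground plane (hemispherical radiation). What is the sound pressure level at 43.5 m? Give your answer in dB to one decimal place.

The power spreads over a hemisphere of area 2π·r², so L_p = L_w − 10·log₁₀(2π·r²).
2π·r² = 1.189e+04 m², 10·log₁₀ of that is 40.752 dB.
L_p = 99.7 − 40.752 = 58.95 dB.

58.9 dB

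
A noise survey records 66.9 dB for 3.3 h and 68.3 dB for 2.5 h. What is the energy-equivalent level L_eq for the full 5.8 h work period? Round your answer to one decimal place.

L_eq = 10·log₁₀[(1/T)·Σ tᵢ·10^(Lᵢ/10)] with T = 5.8 h.
Σ tᵢ·10^(Lᵢ/10) = 3.3·10^(66.9/10) + 2.5·10^(68.3/10) = 3.306e+07.
L_eq = 10·log₁₀(3.306e+07/5.8) = 67.56 dB.

67.6 dB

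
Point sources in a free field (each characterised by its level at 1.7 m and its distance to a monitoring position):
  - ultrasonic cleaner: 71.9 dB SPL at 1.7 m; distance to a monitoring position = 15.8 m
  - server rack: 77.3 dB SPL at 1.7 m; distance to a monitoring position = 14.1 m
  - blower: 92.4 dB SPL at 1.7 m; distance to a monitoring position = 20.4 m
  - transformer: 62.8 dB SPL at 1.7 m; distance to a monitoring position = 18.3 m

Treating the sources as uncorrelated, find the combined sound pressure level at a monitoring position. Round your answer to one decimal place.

71.2 dB SPL

First find each source's level at the receiver (point-source: −20·log₁₀(r/r_ref)), then combine on an intensity basis.
ultrasonic cleaner: 71.9 − 20·log₁₀(15.8/1.7) = 71.9 − 19.36 = 52.54 dB SPL.
server rack: 77.3 − 20·log₁₀(14.1/1.7) = 77.3 − 18.38 = 58.92 dB SPL.
blower: 92.4 − 20·log₁₀(20.4/1.7) = 92.4 − 21.58 = 70.82 dB SPL.
transformer: 62.8 − 20·log₁₀(18.3/1.7) = 62.8 − 20.64 = 42.16 dB SPL.
Σ 10^(L/10) = 1.304e+07 → L_total = 10·log₁₀(1.304e+07) = 71.15 dB SPL.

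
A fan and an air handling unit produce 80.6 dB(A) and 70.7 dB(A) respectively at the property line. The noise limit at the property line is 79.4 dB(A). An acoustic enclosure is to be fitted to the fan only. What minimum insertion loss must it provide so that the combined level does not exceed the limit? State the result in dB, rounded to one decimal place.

1.8 dB

Everything except the fan sums to 10^(70.7/10) = 1.175e+07 in linear terms, 70.70 dB(A).
To meet 79.4 dB(A) overall, the treated fan may contribute at most 10^(79.4/10) − 1.175e+07 = 7.535e+07, i.e. 78.77 dB(A).
Required insertion loss = 80.6 − 78.77 = 1.83 dB.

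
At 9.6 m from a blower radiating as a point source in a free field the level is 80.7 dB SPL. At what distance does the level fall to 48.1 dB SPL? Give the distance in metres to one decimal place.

409.5 m

The 32.6 dB drop corresponds to a distance ratio of 10^(32.6/20) for a point source.
r₂ = 9.6·10^((80.7−48.1)/20) = 9.6·10^(32.6/20) = 409.52 m.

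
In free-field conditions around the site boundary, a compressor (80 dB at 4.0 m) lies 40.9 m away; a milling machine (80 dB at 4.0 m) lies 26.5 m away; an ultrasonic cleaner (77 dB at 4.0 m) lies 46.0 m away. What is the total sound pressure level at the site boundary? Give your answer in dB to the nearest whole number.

Propagate each source to the receiver with L = L_ref − 20·log₁₀(r/r_ref), then add intensities.
compressor: 80 − 20·log₁₀(40.9/4.0) = 80 − 20.19 = 59.81 dB.
milling machine: 80 − 20·log₁₀(26.5/4.0) = 80 − 16.42 = 63.58 dB.
ultrasonic cleaner: 77 − 20·log₁₀(46.0/4.0) = 77 − 21.21 = 55.79 dB.
Σ 10^(L/10) = 3.614e+06 → L_total = 10·log₁₀(3.614e+06) = 65.58 dB.

66 dB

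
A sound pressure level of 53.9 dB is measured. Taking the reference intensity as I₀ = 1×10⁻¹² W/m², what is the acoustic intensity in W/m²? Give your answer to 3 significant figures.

2.45e-07 W/m²

L = 10·log₁₀(I/I₀) ⇒ I = I₀·10^(L/10) = 10⁻¹² × 10^5.39.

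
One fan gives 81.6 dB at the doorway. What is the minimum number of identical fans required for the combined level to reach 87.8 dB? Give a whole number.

Need L₁ + 10·log₁₀ N ≥ 87.8, i.e. log₁₀ N ≥ 0.62.
N ≥ 10^(6.2/10) = 4.169, so N = 5.

5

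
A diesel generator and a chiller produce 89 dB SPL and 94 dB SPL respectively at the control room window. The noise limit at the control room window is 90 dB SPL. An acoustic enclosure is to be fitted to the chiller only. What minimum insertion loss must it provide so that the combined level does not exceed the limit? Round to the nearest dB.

11 dB

Everything except the chiller sums to 10^(89/10) = 7.943e+08 in linear terms, 89.00 dB SPL.
The limit corresponds to 10^(90/10) = 1.000e+09; subtracting the fixed part leaves 2.057e+08 for the chiller, i.e. 83.13 dB SPL.
So the chiller must be reduced from 94 to 83.13 dB SPL: IL = 10.87 dB.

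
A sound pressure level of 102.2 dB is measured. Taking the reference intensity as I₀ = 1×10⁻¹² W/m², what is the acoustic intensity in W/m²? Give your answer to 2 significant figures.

0.017 W/m²

L = 10·log₁₀(I/I₀) ⇒ I = I₀·10^(L/10) = 10⁻¹² × 10^10.22.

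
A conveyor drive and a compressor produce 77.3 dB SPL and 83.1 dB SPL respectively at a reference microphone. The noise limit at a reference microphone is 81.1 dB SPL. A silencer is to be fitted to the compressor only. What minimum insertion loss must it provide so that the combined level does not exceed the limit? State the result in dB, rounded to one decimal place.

Fixed contribution from the other source: Σ 10^(L/10) = 10^(77.3/10) = 5.370e+07 (77.30 dB SPL).
The limit corresponds to 10^(81.1/10) = 1.288e+08; subtracting the fixed part leaves 7.512e+07 for the compressor, i.e. 78.76 dB SPL.
So the compressor must be reduced from 83.1 to 78.76 dB SPL: IL = 4.34 dB.

4.3 dB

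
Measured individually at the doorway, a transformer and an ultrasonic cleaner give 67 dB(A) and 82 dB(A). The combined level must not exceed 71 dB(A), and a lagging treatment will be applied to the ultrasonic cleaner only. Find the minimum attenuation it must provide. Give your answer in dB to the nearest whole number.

Fixed contribution from the other source: Σ 10^(L/10) = 10^(67/10) = 5.012e+06 (67.00 dB(A)).
To meet 71 dB(A) overall, the treated ultrasonic cleaner may contribute at most 10^(71/10) − 5.012e+06 = 7.577e+06, i.e. 68.80 dB(A).
Required insertion loss = 82 − 68.80 = 13.20 dB.

13 dB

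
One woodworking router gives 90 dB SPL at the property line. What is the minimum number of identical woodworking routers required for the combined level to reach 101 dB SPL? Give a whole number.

13

The shortfall is 101 − 90 = 11.0 dB, and N units add 10·log₁₀ N, so need 10·log₁₀ N ≥ 11.0.
N ≥ 10^(11.0/10) = 12.589, so N = 13.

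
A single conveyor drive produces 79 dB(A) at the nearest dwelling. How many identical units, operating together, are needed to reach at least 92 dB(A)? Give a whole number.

20

The shortfall is 92 − 79 = 13.0 dB, and N units add 10·log₁₀ N, so need 10·log₁₀ N ≥ 13.0.
N ≥ 10^(13.0/10) = 19.953, so N = 20.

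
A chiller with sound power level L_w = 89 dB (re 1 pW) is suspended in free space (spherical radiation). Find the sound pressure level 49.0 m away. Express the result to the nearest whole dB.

44 dB

Free-field spherical radiation: L_p = L_w − 10·log₁₀(4π·r²), r = 49.0 m.
4π·r² = 3.017e+04 m², 10·log₁₀ of that is 44.796 dB.
L_p = 89 − 44.796 = 44.20 dB.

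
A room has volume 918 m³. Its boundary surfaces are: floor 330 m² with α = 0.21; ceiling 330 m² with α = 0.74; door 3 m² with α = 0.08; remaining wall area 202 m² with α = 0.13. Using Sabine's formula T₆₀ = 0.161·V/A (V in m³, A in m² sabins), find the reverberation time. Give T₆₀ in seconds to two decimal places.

Summing Sᵢαᵢ: 330·0.21 + 330·0.74 + 3·0.08 + 202·0.13 = 340.00 m².
T₆₀ = 0.161 × 918 / 340.00 = 0.435 s.

0.43 s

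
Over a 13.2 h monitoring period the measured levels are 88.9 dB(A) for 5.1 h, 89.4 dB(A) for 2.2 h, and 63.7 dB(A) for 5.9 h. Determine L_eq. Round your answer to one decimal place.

The energy average is taken in the linear domain: L_eq = 10·log₁₀[(Σ tᵢ·10^(Lᵢ/10))/T], T = 13.2 h.
Σ tᵢ·10^(Lᵢ/10) = 5.1·10^(88.9/10) + 2.2·10^(89.4/10) + 5.9·10^(63.7/10) = 5.889e+09.
L_eq = 10·log₁₀(5.889e+09/13.2) = 86.49 dB(A).

86.5 dB(A)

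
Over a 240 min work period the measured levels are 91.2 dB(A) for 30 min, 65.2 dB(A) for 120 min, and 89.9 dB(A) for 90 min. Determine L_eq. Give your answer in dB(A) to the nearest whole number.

87 dB(A)

The energy average is taken in the linear domain: L_eq = 10·log₁₀[(Σ tᵢ·10^(Lᵢ/10))/T], T = 240 min.
Σ tᵢ·10^(Lᵢ/10) = 30·10^(91.2/10) + 120·10^(65.2/10) + 90·10^(89.9/10) = 1.279e+11.
L_eq = 10·log₁₀(1.279e+11/240) = 87.27 dB(A).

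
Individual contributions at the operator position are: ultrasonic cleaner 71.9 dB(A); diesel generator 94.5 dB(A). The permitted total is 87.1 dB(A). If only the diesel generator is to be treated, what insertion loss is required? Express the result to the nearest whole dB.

The untreated sources together contribute 10^(71.9/10) = 1.549e+07, i.e. 71.90 dB(A).
To meet 87.1 dB(A) overall, the treated diesel generator may contribute at most 10^(87.1/10) − 1.549e+07 = 4.974e+08, i.e. 86.97 dB(A).
Required insertion loss = 94.5 − 86.97 = 7.53 dB.

8 dB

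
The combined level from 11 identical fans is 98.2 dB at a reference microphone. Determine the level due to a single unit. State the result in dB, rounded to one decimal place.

87.8 dB

Dividing the total intensity by 11 lowers the level by 10·log₁₀ 11 = 10.414 dB: L₁ = 98.2 − 10.414.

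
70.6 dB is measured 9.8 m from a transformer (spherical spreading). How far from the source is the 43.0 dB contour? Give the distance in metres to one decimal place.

The 27.6 dB drop corresponds to a distance ratio of 10^(27.6/20) for a point source.
r₂ = 9.8·10^((70.6−43.0)/20) = 9.8·10^(27.6/20) = 235.09 m.

235.1 m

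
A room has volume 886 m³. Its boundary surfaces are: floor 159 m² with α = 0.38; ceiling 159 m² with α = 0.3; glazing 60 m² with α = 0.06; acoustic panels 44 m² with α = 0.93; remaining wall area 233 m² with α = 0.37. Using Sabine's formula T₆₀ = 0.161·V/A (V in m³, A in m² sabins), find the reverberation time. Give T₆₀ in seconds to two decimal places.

A = Σ Sᵢαᵢ = 159·0.38 + 159·0.3 + 60·0.06 + 44·0.93 + 233·0.37 = 238.85 m².
T₆₀ = 0.161 × 886 / 238.85 = 0.597 s.

0.60 s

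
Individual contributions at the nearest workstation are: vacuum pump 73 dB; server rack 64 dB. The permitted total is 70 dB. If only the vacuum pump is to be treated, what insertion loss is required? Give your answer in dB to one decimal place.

4.3 dB

Everything except the vacuum pump sums to 10^(64/10) = 2.512e+06 in linear terms, 64.00 dB.
The limit corresponds to 10^(70/10) = 1.000e+07; subtracting the fixed part leaves 7.488e+06 for the vacuum pump, i.e. 68.74 dB.
Required insertion loss = 73 − 68.74 = 4.26 dB.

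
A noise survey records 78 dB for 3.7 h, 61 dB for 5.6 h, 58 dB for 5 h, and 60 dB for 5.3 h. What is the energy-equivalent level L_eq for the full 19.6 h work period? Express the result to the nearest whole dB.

Weight each interval's intensity by its duration and average over T = 19.6 h:
Σ tᵢ·10^(Lᵢ/10) = 3.7·10^(78/10) + 5.6·10^(61/10) + 5·10^(58/10) + 5.3·10^(60/10) = 2.490e+08.
L_eq = 10·log₁₀(2.490e+08/19.6) = 71.04 dB.

71 dB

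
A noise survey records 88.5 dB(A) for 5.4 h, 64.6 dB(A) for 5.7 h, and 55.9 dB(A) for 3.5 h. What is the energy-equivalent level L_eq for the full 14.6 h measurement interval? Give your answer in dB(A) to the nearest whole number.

The energy average is taken in the linear domain: L_eq = 10·log₁₀[(Σ tᵢ·10^(Lᵢ/10))/T], T = 14.6 h.
Σ tᵢ·10^(Lᵢ/10) = 5.4·10^(88.5/10) + 5.7·10^(64.6/10) + 3.5·10^(55.9/10) = 3.841e+09.
L_eq = 10·log₁₀(3.841e+09/14.6) = 84.20 dB(A).

84 dB(A)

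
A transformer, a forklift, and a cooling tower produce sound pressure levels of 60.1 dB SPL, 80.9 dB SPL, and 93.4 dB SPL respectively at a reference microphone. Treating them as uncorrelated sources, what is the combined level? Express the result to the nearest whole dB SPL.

94 dB SPL

Incoherent sources combine by intensity addition: L_total = 10·log₁₀(Σ 10^(L_i/10)).
Σ 10^(L/10) = 10^(60.1/10) + 10^(80.9/10) + 10^(93.4/10) = 2.312e+09.
L_total = 10·log₁₀(2.312e+09) = 93.64 dB SPL.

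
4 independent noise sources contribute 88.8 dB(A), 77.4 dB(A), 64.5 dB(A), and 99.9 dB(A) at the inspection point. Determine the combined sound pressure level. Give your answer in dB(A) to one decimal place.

For uncorrelated sources the intensities add, so convert each level to linear form, sum, and take 10·log₁₀ of the total.
Σ 10^(L/10) = 10^(88.8/10) + 10^(77.4/10) + 10^(64.5/10) + 10^(99.9/10) = 1.059e+10.
L_total = 10·log₁₀(1.059e+10) = 100.25 dB(A).

100.2 dB(A)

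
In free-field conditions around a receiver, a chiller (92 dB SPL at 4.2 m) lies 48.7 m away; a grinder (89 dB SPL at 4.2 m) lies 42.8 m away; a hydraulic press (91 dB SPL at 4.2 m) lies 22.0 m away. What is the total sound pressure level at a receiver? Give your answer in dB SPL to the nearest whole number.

Apply inverse-square spreading to bring every level to the receiver, then sum 10^(L/10).
chiller: 92 − 20·log₁₀(48.7/4.2) = 92 − 21.29 = 70.71 dB SPL.
grinder: 89 − 20·log₁₀(42.8/4.2) = 89 − 20.16 = 68.84 dB SPL.
hydraulic press: 91 − 20·log₁₀(22.0/4.2) = 91 − 14.38 = 76.62 dB SPL.
Σ 10^(L/10) = 6.532e+07 → L_total = 10·log₁₀(6.532e+07) = 78.15 dB SPL.

78 dB SPL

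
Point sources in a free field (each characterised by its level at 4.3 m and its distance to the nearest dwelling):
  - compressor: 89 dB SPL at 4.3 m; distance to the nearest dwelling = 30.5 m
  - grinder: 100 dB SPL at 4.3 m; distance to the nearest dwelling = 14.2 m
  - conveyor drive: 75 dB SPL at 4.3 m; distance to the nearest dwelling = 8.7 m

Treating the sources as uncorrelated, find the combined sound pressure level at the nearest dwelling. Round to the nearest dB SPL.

First find each source's level at the receiver (point-source: −20·log₁₀(r/r_ref)), then combine on an intensity basis.
compressor: 89 − 20·log₁₀(30.5/4.3) = 89 − 17.02 = 71.98 dB SPL.
grinder: 100 − 20·log₁₀(14.2/4.3) = 100 − 10.38 = 89.62 dB SPL.
conveyor drive: 75 − 20·log₁₀(8.7/4.3) = 75 − 6.12 = 68.88 dB SPL.
Σ 10^(L/10) = 9.405e+08 → L_total = 10·log₁₀(9.405e+08) = 89.73 dB SPL.

90 dB SPL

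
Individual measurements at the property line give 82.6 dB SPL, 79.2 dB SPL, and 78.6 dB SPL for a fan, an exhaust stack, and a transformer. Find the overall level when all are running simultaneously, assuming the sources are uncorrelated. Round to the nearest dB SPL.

Incoherent sources combine by intensity addition: L_total = 10·log₁₀(Σ 10^(L_i/10)).
Σ 10^(L/10) = 10^(82.6/10) + 10^(79.2/10) + 10^(78.6/10) = 3.376e+08.
L_total = 10·log₁₀(3.376e+08) = 85.28 dB SPL.

85 dB SPL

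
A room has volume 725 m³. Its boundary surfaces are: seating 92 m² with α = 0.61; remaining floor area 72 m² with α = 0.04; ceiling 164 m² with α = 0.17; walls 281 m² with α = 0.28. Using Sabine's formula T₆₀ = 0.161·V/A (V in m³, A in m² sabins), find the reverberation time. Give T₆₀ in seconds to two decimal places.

Summing Sᵢαᵢ: 92·0.61 + 72·0.04 + 164·0.17 + 281·0.28 = 165.56 m².
T₆₀ = 0.161 × 725 / 165.56 = 0.705 s.

0.71 s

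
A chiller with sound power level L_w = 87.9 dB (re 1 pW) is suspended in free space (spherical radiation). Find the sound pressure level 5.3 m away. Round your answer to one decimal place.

The power spreads over a sphere of area 4π·r², so L_p = L_w − 10·log₁₀(4π·r²).
4π·r² = 353 m², 10·log₁₀ of that is 25.478 dB.
L_p = 87.9 − 25.478 = 62.42 dB.

62.4 dB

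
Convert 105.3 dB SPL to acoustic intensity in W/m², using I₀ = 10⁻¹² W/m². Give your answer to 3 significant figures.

0.0339 W/m²

I = I₀·10^(L/10) = 10⁻¹² × 10^(105.3/10) = 10^(-1.470).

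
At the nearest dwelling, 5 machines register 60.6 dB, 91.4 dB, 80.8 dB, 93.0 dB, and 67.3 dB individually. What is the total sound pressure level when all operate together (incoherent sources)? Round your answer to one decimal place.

95.4 dB

For uncorrelated sources the intensities add, so convert each level to linear form, sum, and take 10·log₁₀ of the total.
Σ 10^(L/10) = 10^(60.6/10) + 10^(91.4/10) + 10^(80.8/10) + 10^(93.0/10) + 10^(67.3/10) = 3.502e+09.
L_total = 10·log₁₀(3.502e+09) = 95.44 dB.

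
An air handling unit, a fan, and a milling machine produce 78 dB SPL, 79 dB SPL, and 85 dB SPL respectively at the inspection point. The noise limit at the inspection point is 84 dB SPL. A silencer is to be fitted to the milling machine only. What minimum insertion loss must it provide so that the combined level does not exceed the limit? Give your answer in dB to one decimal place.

4.6 dB

Fixed contribution from the other sources: Σ 10^(L/10) = 10^(78/10) + 10^(79/10) = 1.425e+08 (81.54 dB SPL).
To meet 84 dB SPL overall, the treated milling machine may contribute at most 10^(84/10) − 1.425e+08 = 1.087e+08, i.e. 80.36 dB SPL.
So the milling machine must be reduced from 85 to 80.36 dB SPL: IL = 4.64 dB.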